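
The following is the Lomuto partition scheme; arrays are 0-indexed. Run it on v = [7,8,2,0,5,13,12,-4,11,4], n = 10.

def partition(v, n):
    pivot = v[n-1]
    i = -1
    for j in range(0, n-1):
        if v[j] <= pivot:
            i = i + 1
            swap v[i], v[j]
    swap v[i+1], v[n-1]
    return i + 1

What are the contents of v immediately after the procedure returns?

pivot = v[9] = 4; i = -1
j=0: v[0]=7 > 4 → no swap
j=1: v[1]=8 > 4 → no swap
j=2: v[2]=2 ≤ 4 → i=0, swap v[0],v[2] → [2,8,7,0,5,13,12,-4,11,4]
j=3: v[3]=0 ≤ 4 → i=1, swap v[1],v[3] → [2,0,7,8,5,13,12,-4,11,4]
j=4: v[4]=5 > 4 → no swap
j=5: v[5]=13 > 4 → no swap
j=6: v[6]=12 > 4 → no swap
j=7: v[7]=-4 ≤ 4 → i=2, swap v[2],v[7] → [2,0,-4,8,5,13,12,7,11,4]
j=8: v[8]=11 > 4 → no swap
final swap v[3],v[9] → [2,0,-4,4,5,13,12,7,11,8]; return 3

[2,0,-4,4,5,13,12,7,11,8]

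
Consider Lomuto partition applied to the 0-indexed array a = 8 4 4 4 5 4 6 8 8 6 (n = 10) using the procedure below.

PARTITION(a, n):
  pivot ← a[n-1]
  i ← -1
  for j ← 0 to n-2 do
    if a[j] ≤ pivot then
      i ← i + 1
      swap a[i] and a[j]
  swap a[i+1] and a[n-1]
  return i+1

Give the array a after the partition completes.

4 4 4 5 4 6 6 8 8 8

pivot = a[9] = 6; i = -1
j=0: a[0]=8 > 6 → no swap
j=1: a[1]=4 ≤ 6 → i=0, swap a[0],a[1] → 4 8 4 4 5 4 6 8 8 6
j=2: a[2]=4 ≤ 6 → i=1, swap a[1],a[2] → 4 4 8 4 5 4 6 8 8 6
j=3: a[3]=4 ≤ 6 → i=2, swap a[2],a[3] → 4 4 4 8 5 4 6 8 8 6
j=4: a[4]=5 ≤ 6 → i=3, swap a[3],a[4] → 4 4 4 5 8 4 6 8 8 6
j=5: a[5]=4 ≤ 6 → i=4, swap a[4],a[5] → 4 4 4 5 4 8 6 8 8 6
j=6: a[6]=6 ≤ 6 → i=5, swap a[5],a[6] → 4 4 4 5 4 6 8 8 8 6
j=7: a[7]=8 > 6 → no swap
j=8: a[8]=8 > 6 → no swap
final swap a[6],a[9] → 4 4 4 5 4 6 6 8 8 8; return 6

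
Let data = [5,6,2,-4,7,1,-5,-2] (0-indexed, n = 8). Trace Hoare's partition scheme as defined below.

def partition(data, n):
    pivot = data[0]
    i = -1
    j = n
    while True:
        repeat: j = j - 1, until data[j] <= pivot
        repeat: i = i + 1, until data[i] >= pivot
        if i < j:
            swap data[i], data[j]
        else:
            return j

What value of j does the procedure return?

4

pivot = data[0] = 5; i = -1, j = 8
j→7 (data[7]=-2≤5), i→0 (data[0]=5≥5); i<j, swap → [-2,6,2,-4,7,1,-5,5]
j→6 (data[6]=-5≤5), i→1 (data[1]=6≥5); i<j, swap → [-2,-5,2,-4,7,1,6,5]
j→5 (data[5]=1≤5), i→4 (data[4]=7≥5); i<j, swap → [-2,-5,2,-4,1,7,6,5]
j→4, i→5; i≥j, return j=4. data = [-2,-5,2,-4,1,7,6,5]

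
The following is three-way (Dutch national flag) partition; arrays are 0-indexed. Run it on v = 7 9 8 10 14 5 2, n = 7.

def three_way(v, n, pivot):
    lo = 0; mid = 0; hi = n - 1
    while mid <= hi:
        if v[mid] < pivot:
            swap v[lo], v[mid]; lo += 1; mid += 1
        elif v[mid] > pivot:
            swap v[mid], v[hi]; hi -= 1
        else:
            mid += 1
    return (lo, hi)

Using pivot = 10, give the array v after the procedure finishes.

pivot = 10; lo=0, mid=0, hi=6
v[mid]=7<10: swap v[0],v[0]; lo=1,mid=1 → 7 9 8 10 14 5 2
v[mid]=9<10: swap v[1],v[1]; lo=2,mid=2 → 7 9 8 10 14 5 2
v[mid]=8<10: swap v[2],v[2]; lo=3,mid=3 → 7 9 8 10 14 5 2
v[mid]=10=10: mid=4
v[mid]=14>10: swap v[4],v[6]; hi=5 → 7 9 8 10 2 5 14
v[mid]=2<10: swap v[3],v[4]; lo=4,mid=5 → 7 9 8 2 10 5 14
v[mid]=5<10: swap v[4],v[5]; lo=5,mid=6 → 7 9 8 2 5 10 14
end: lo=5, hi=5; v = 7 9 8 2 5 10 14

7 9 8 2 5 10 14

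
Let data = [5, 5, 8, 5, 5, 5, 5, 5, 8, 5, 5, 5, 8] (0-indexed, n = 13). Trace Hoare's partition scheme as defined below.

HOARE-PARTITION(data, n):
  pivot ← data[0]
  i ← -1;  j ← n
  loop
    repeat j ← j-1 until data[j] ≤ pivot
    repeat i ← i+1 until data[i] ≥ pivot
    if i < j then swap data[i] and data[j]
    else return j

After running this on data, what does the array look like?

[5, 5, 5, 5, 5, 5, 5, 5, 8, 8, 5, 5, 8]

pivot=5
j stops at 11 (5), i stops at 0 (5); swap ⇒ [5, 5, 8, 5, 5, 5, 5, 5, 8, 5, 5, 5, 8]
j stops at 10 (5), i stops at 1 (5); swap ⇒ [5, 5, 8, 5, 5, 5, 5, 5, 8, 5, 5, 5, 8]
j stops at 9 (5), i stops at 2 (8); swap ⇒ [5, 5, 5, 5, 5, 5, 5, 5, 8, 8, 5, 5, 8]
j stops at 7 (5), i stops at 3 (5); swap ⇒ [5, 5, 5, 5, 5, 5, 5, 5, 8, 8, 5, 5, 8]
j stops at 6 (5), i stops at 4 (5); swap ⇒ [5, 5, 5, 5, 5, 5, 5, 5, 8, 8, 5, 5, 8]
j stops at 5, i stops at 5; i≥j ⇒ return 5. data=[5, 5, 5, 5, 5, 5, 5, 5, 8, 8, 5, 5, 8]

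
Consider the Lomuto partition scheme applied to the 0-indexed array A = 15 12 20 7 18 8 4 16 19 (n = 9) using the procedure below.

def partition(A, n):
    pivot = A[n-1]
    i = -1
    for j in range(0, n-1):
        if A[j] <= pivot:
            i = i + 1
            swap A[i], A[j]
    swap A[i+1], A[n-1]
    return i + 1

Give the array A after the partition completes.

pivot = A[8] = 19; i = -1
j=0: A[0]=15 ≤ 19 → i=0, swap A[0],A[0] (no change) → 15 12 20 7 18 8 4 16 19
j=1: A[1]=12 ≤ 19 → i=1, swap A[1],A[1] (no change) → 15 12 20 7 18 8 4 16 19
j=2: A[2]=20 > 19 → no swap
j=3: A[3]=7 ≤ 19 → i=2, swap A[2],A[3] → 15 12 7 20 18 8 4 16 19
j=4: A[4]=18 ≤ 19 → i=3, swap A[3],A[4] → 15 12 7 18 20 8 4 16 19
j=5: A[5]=8 ≤ 19 → i=4, swap A[4],A[5] → 15 12 7 18 8 20 4 16 19
j=6: A[6]=4 ≤ 19 → i=5, swap A[5],A[6] → 15 12 7 18 8 4 20 16 19
j=7: A[7]=16 ≤ 19 → i=6, swap A[6],A[7] → 15 12 7 18 8 4 16 20 19
final swap A[7],A[8] → 15 12 7 18 8 4 16 19 20; return 7

15 12 7 18 8 4 16 19 20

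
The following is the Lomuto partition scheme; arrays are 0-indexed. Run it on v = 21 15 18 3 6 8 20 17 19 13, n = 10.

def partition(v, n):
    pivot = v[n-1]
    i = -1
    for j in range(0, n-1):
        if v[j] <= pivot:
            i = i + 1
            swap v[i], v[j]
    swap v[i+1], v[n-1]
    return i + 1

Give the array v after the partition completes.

pivot=13, i=-1
j=0: 21>13, skip
j=1: 15>13, skip
j=2: 18>13, skip
j=3: 3≤13, i=0, swap(0,3) ⇒ 3 15 18 21 6 8 20 17 19 13
j=4: 6≤13, i=1, swap(1,4) ⇒ 3 6 18 21 15 8 20 17 19 13
j=5: 8≤13, i=2, swap(2,5) ⇒ 3 6 8 21 15 18 20 17 19 13
j=6: 20>13, skip
j=7: 17>13, skip
j=8: 19>13, skip
swap(3,9) ⇒ 3 6 8 13 15 18 20 17 19 21; return 3

3 6 8 13 15 18 20 17 19 21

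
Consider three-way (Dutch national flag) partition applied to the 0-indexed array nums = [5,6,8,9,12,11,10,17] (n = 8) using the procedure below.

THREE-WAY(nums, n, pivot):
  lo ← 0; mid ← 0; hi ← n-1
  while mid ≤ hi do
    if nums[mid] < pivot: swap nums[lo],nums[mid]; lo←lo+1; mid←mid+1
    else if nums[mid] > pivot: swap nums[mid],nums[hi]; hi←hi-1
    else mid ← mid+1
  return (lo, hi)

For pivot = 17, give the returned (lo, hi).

(7, 7)

lo=0 mid=0 hi=7
5<17: swap(0,0), lo=1 mid=1 ⇒ [5,6,8,9,12,11,10,17]
6<17: swap(1,1), lo=2 mid=2 ⇒ [5,6,8,9,12,11,10,17]
8<17: swap(2,2), lo=3 mid=3 ⇒ [5,6,8,9,12,11,10,17]
9<17: swap(3,3), lo=4 mid=4 ⇒ [5,6,8,9,12,11,10,17]
12<17: swap(4,4), lo=5 mid=5 ⇒ [5,6,8,9,12,11,10,17]
11<17: swap(5,5), lo=6 mid=6 ⇒ [5,6,8,9,12,11,10,17]
10<17: swap(6,6), lo=7 mid=7 ⇒ [5,6,8,9,12,11,10,17]
17=17: mid=8
done. lo=7 hi=7; nums=[5,6,8,9,12,11,10,17]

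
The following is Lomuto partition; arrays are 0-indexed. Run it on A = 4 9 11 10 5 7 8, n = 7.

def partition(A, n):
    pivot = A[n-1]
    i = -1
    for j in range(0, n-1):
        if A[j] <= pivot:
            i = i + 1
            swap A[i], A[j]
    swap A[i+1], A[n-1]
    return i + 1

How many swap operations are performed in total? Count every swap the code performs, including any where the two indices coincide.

4

pivot = A[6] = 8; i = -1
j=0: A[0]=4 ≤ 8 → i=0, swap A[0],A[0] (no change) → 4 9 11 10 5 7 8
j=1: A[1]=9 > 8 → no swap
j=2: A[2]=11 > 8 → no swap
j=3: A[3]=10 > 8 → no swap
j=4: A[4]=5 ≤ 8 → i=1, swap A[1],A[4] → 4 5 11 10 9 7 8
j=5: A[5]=7 ≤ 8 → i=2, swap A[2],A[5] → 4 5 7 10 9 11 8
final swap A[3],A[6] → 4 5 7 8 9 11 10; return 3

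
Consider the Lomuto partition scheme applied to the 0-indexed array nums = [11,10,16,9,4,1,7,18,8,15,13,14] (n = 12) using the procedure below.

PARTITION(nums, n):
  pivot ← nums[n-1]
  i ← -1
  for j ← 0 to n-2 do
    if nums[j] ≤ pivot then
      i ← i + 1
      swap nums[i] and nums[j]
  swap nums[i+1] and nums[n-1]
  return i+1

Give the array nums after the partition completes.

[11,10,9,4,1,7,8,13,14,15,18,16]

pivot=14, i=-1
j=0: 11≤14, i=0, swap(0,0) ⇒ [11,10,16,9,4,1,7,18,8,15,13,14]
j=1: 10≤14, i=1, swap(1,1) ⇒ [11,10,16,9,4,1,7,18,8,15,13,14]
j=2: 16>14, skip
j=3: 9≤14, i=2, swap(2,3) ⇒ [11,10,9,16,4,1,7,18,8,15,13,14]
j=4: 4≤14, i=3, swap(3,4) ⇒ [11,10,9,4,16,1,7,18,8,15,13,14]
j=5: 1≤14, i=4, swap(4,5) ⇒ [11,10,9,4,1,16,7,18,8,15,13,14]
j=6: 7≤14, i=5, swap(5,6) ⇒ [11,10,9,4,1,7,16,18,8,15,13,14]
j=7: 18>14, skip
j=8: 8≤14, i=6, swap(6,8) ⇒ [11,10,9,4,1,7,8,18,16,15,13,14]
j=9: 15>14, skip
j=10: 13≤14, i=7, swap(7,10) ⇒ [11,10,9,4,1,7,8,13,16,15,18,14]
swap(8,11) ⇒ [11,10,9,4,1,7,8,13,14,15,18,16]; return 8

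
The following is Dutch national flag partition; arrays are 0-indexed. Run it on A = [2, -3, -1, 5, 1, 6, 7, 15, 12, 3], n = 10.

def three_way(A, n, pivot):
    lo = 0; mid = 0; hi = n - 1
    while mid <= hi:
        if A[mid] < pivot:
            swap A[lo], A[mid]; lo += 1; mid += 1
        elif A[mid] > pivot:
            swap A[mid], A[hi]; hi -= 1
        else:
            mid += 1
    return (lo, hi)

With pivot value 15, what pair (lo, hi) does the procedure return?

(9, 9)

pivot = 15; lo=0, mid=0, hi=9
A[mid]=2<15: swap A[0],A[0]; lo=1,mid=1 → [2, -3, -1, 5, 1, 6, 7, 15, 12, 3]
A[mid]=-3<15: swap A[1],A[1]; lo=2,mid=2 → [2, -3, -1, 5, 1, 6, 7, 15, 12, 3]
A[mid]=-1<15: swap A[2],A[2]; lo=3,mid=3 → [2, -3, -1, 5, 1, 6, 7, 15, 12, 3]
A[mid]=5<15: swap A[3],A[3]; lo=4,mid=4 → [2, -3, -1, 5, 1, 6, 7, 15, 12, 3]
A[mid]=1<15: swap A[4],A[4]; lo=5,mid=5 → [2, -3, -1, 5, 1, 6, 7, 15, 12, 3]
A[mid]=6<15: swap A[5],A[5]; lo=6,mid=6 → [2, -3, -1, 5, 1, 6, 7, 15, 12, 3]
A[mid]=7<15: swap A[6],A[6]; lo=7,mid=7 → [2, -3, -1, 5, 1, 6, 7, 15, 12, 3]
A[mid]=15=15: mid=8
A[mid]=12<15: swap A[7],A[8]; lo=8,mid=9 → [2, -3, -1, 5, 1, 6, 7, 12, 15, 3]
A[mid]=3<15: swap A[8],A[9]; lo=9,mid=10 → [2, -3, -1, 5, 1, 6, 7, 12, 3, 15]
end: lo=9, hi=9; A = [2, -3, -1, 5, 1, 6, 7, 12, 3, 15]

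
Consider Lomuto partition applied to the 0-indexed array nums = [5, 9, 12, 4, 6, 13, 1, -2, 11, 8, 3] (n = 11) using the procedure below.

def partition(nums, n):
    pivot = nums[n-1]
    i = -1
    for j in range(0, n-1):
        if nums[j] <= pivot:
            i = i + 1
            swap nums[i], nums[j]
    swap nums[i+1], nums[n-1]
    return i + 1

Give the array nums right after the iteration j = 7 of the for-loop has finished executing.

pivot = nums[10] = 3; i = -1
j=0: nums[0]=5 > 3 → no swap
j=1: nums[1]=9 > 3 → no swap
j=2: nums[2]=12 > 3 → no swap
j=3: nums[3]=4 > 3 → no swap
j=4: nums[4]=6 > 3 → no swap
j=5: nums[5]=13 > 3 → no swap
j=6: nums[6]=1 ≤ 3 → i=0, swap nums[0],nums[6] → [1, 9, 12, 4, 6, 13, 5, -2, 11, 8, 3]
j=7: nums[7]=-2 ≤ 3 → i=1, swap nums[1],nums[7] → [1, -2, 12, 4, 6, 13, 5, 9, 11, 8, 3]
(after j=7) nums = [1, -2, 12, 4, 6, 13, 5, 9, 11, 8, 3]

[1, -2, 12, 4, 6, 13, 5, 9, 11, 8, 3]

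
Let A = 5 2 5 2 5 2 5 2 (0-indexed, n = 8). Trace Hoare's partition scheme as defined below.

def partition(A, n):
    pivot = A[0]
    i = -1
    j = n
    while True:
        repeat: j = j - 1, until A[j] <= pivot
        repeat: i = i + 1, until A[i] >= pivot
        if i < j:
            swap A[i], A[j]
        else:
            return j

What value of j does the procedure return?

4

pivot = A[0] = 5; i = -1, j = 8
j→7 (A[7]=2≤5), i→0 (A[0]=5≥5); i<j, swap → 2 2 5 2 5 2 5 5
j→6 (A[6]=5≤5), i→2 (A[2]=5≥5); i<j, swap → 2 2 5 2 5 2 5 5
j→5 (A[5]=2≤5), i→4 (A[4]=5≥5); i<j, swap → 2 2 5 2 2 5 5 5
j→4, i→5; i≥j, return j=4. A = 2 2 5 2 2 5 5 5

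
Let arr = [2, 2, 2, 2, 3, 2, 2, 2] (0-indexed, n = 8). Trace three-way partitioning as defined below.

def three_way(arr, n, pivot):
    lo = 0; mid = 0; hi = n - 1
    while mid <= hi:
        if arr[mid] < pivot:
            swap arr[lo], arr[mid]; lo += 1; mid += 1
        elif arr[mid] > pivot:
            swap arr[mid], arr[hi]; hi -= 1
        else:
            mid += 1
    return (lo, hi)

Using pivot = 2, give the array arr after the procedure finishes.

lo=0 mid=0 hi=7
2=2: mid=1
2=2: mid=2
2=2: mid=3
2=2: mid=4
3>2: swap(4,7), hi=6 ⇒ [2, 2, 2, 2, 2, 2, 2, 3]
2=2: mid=5
2=2: mid=6
2=2: mid=7
done. lo=0 hi=6; arr=[2, 2, 2, 2, 2, 2, 2, 3]

[2, 2, 2, 2, 2, 2, 2, 3]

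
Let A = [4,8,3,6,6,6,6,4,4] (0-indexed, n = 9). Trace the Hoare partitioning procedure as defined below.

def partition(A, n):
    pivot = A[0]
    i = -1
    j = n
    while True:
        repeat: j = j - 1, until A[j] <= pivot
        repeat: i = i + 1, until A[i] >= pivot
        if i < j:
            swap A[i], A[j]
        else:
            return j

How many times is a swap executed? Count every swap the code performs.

2

pivot=4
j stops at 8 (4), i stops at 0 (4); swap ⇒ [4,8,3,6,6,6,6,4,4]
j stops at 7 (4), i stops at 1 (8); swap ⇒ [4,4,3,6,6,6,6,8,4]
j stops at 2, i stops at 3; i≥j ⇒ return 2. A=[4,4,3,6,6,6,6,8,4]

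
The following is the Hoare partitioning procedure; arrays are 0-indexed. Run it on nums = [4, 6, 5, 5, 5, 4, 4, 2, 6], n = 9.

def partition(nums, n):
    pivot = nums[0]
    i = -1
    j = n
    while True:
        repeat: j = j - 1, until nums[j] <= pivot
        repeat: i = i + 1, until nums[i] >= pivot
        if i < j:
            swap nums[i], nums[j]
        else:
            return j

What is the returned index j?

pivot=4
j stops at 7 (2), i stops at 0 (4); swap ⇒ [2, 6, 5, 5, 5, 4, 4, 4, 6]
j stops at 6 (4), i stops at 1 (6); swap ⇒ [2, 4, 5, 5, 5, 4, 6, 4, 6]
j stops at 5 (4), i stops at 2 (5); swap ⇒ [2, 4, 4, 5, 5, 5, 6, 4, 6]
j stops at 2, i stops at 3; i≥j ⇒ return 2. nums=[2, 4, 4, 5, 5, 5, 6, 4, 6]

2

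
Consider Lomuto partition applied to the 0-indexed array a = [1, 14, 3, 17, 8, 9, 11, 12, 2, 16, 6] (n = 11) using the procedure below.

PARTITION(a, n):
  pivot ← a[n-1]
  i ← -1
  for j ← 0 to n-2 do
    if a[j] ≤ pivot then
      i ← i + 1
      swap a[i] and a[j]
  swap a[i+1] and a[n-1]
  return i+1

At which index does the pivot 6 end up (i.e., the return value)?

3

pivot = a[10] = 6; i = -1
j=0: a[0]=1 ≤ 6 → i=0, swap a[0],a[0] (no change) → [1, 14, 3, 17, 8, 9, 11, 12, 2, 16, 6]
j=1: a[1]=14 > 6 → no swap
j=2: a[2]=3 ≤ 6 → i=1, swap a[1],a[2] → [1, 3, 14, 17, 8, 9, 11, 12, 2, 16, 6]
j=3: a[3]=17 > 6 → no swap
j=4: a[4]=8 > 6 → no swap
j=5: a[5]=9 > 6 → no swap
j=6: a[6]=11 > 6 → no swap
j=7: a[7]=12 > 6 → no swap
j=8: a[8]=2 ≤ 6 → i=2, swap a[2],a[8] → [1, 3, 2, 17, 8, 9, 11, 12, 14, 16, 6]
j=9: a[9]=16 > 6 → no swap
final swap a[3],a[10] → [1, 3, 2, 6, 8, 9, 11, 12, 14, 16, 17]; return 3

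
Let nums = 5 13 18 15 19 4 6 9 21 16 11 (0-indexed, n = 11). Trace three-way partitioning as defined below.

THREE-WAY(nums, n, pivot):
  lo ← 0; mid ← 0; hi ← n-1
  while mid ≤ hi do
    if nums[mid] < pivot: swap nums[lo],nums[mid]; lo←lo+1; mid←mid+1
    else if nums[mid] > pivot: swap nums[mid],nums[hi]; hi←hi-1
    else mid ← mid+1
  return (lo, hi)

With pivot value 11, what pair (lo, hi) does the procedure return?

pivot = 11; lo=0, mid=0, hi=10
nums[mid]=5<11: swap nums[0],nums[0]; lo=1,mid=1 → 5 13 18 15 19 4 6 9 21 16 11
nums[mid]=13>11: swap nums[1],nums[10]; hi=9 → 5 11 18 15 19 4 6 9 21 16 13
nums[mid]=11=11: mid=2
nums[mid]=18>11: swap nums[2],nums[9]; hi=8 → 5 11 16 15 19 4 6 9 21 18 13
nums[mid]=16>11: swap nums[2],nums[8]; hi=7 → 5 11 21 15 19 4 6 9 16 18 13
nums[mid]=21>11: swap nums[2],nums[7]; hi=6 → 5 11 9 15 19 4 6 21 16 18 13
nums[mid]=9<11: swap nums[1],nums[2]; lo=2,mid=3 → 5 9 11 15 19 4 6 21 16 18 13
nums[mid]=15>11: swap nums[3],nums[6]; hi=5 → 5 9 11 6 19 4 15 21 16 18 13
nums[mid]=6<11: swap nums[2],nums[3]; lo=3,mid=4 → 5 9 6 11 19 4 15 21 16 18 13
nums[mid]=19>11: swap nums[4],nums[5]; hi=4 → 5 9 6 11 4 19 15 21 16 18 13
nums[mid]=4<11: swap nums[3],nums[4]; lo=4,mid=5 → 5 9 6 4 11 19 15 21 16 18 13
end: lo=4, hi=4; nums = 5 9 6 4 11 19 15 21 16 18 13

(4, 4)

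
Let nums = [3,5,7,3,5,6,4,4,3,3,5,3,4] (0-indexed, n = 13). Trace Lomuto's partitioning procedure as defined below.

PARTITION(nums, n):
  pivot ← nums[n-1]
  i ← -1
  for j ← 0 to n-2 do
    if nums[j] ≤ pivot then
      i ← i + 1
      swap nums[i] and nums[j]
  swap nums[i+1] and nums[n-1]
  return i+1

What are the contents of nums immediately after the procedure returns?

[3,3,4,4,3,3,3,4,5,6,5,7,5]

pivot=4, i=-1
j=0: 3≤4, i=0, swap(0,0) ⇒ [3,5,7,3,5,6,4,4,3,3,5,3,4]
j=1: 5>4, skip
j=2: 7>4, skip
j=3: 3≤4, i=1, swap(1,3) ⇒ [3,3,7,5,5,6,4,4,3,3,5,3,4]
j=4: 5>4, skip
j=5: 6>4, skip
j=6: 4≤4, i=2, swap(2,6) ⇒ [3,3,4,5,5,6,7,4,3,3,5,3,4]
j=7: 4≤4, i=3, swap(3,7) ⇒ [3,3,4,4,5,6,7,5,3,3,5,3,4]
j=8: 3≤4, i=4, swap(4,8) ⇒ [3,3,4,4,3,6,7,5,5,3,5,3,4]
j=9: 3≤4, i=5, swap(5,9) ⇒ [3,3,4,4,3,3,7,5,5,6,5,3,4]
j=10: 5>4, skip
j=11: 3≤4, i=6, swap(6,11) ⇒ [3,3,4,4,3,3,3,5,5,6,5,7,4]
swap(7,12) ⇒ [3,3,4,4,3,3,3,4,5,6,5,7,5]; return 7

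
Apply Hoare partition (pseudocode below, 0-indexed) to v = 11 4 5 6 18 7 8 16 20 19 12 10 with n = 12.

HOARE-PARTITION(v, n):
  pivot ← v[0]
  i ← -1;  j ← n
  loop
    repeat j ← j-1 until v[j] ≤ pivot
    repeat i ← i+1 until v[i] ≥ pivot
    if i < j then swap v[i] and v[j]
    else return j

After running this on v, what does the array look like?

pivot=11
j stops at 11 (10), i stops at 0 (11); swap ⇒ 10 4 5 6 18 7 8 16 20 19 12 11
j stops at 6 (8), i stops at 4 (18); swap ⇒ 10 4 5 6 8 7 18 16 20 19 12 11
j stops at 5, i stops at 6; i≥j ⇒ return 5. v=10 4 5 6 8 7 18 16 20 19 12 11

10 4 5 6 8 7 18 16 20 19 12 11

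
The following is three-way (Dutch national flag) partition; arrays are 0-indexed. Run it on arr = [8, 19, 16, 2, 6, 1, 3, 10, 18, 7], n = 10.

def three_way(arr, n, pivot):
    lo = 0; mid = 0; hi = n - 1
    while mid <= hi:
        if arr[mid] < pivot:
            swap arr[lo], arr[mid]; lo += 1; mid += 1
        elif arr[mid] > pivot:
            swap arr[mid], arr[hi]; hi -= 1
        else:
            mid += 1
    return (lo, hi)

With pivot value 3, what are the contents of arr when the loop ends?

lo=0 mid=0 hi=9
8>3: swap(0,9), hi=8 ⇒ [7, 19, 16, 2, 6, 1, 3, 10, 18, 8]
7>3: swap(0,8), hi=7 ⇒ [18, 19, 16, 2, 6, 1, 3, 10, 7, 8]
18>3: swap(0,7), hi=6 ⇒ [10, 19, 16, 2, 6, 1, 3, 18, 7, 8]
10>3: swap(0,6), hi=5 ⇒ [3, 19, 16, 2, 6, 1, 10, 18, 7, 8]
3=3: mid=1
19>3: swap(1,5), hi=4 ⇒ [3, 1, 16, 2, 6, 19, 10, 18, 7, 8]
1<3: swap(0,1), lo=1 mid=2 ⇒ [1, 3, 16, 2, 6, 19, 10, 18, 7, 8]
16>3: swap(2,4), hi=3 ⇒ [1, 3, 6, 2, 16, 19, 10, 18, 7, 8]
6>3: swap(2,3), hi=2 ⇒ [1, 3, 2, 6, 16, 19, 10, 18, 7, 8]
2<3: swap(1,2), lo=2 mid=3 ⇒ [1, 2, 3, 6, 16, 19, 10, 18, 7, 8]
done. lo=2 hi=2; arr=[1, 2, 3, 6, 16, 19, 10, 18, 7, 8]

[1, 2, 3, 6, 16, 19, 10, 18, 7, 8]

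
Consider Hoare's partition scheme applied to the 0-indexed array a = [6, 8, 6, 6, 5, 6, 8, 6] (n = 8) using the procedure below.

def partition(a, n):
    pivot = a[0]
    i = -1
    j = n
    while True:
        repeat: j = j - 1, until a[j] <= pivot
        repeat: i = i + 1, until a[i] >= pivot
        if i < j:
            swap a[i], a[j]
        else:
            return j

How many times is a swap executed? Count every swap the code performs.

3

pivot = a[0] = 6; i = -1, j = 8
j→7 (a[7]=6≤6), i→0 (a[0]=6≥6); i<j, swap → [6, 8, 6, 6, 5, 6, 8, 6]
j→5 (a[5]=6≤6), i→1 (a[1]=8≥6); i<j, swap → [6, 6, 6, 6, 5, 8, 8, 6]
j→4 (a[4]=5≤6), i→2 (a[2]=6≥6); i<j, swap → [6, 6, 5, 6, 6, 8, 8, 6]
j→3, i→3; i≥j, return j=3. a = [6, 6, 5, 6, 6, 8, 8, 6]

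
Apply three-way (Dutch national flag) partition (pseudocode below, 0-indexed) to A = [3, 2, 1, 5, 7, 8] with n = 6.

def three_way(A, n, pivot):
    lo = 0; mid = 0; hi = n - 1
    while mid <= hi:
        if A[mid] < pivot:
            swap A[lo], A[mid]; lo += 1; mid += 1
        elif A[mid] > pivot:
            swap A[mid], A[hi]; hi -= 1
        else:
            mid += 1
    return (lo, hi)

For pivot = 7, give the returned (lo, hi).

(4, 4)

lo=0 mid=0 hi=5
3<7: swap(0,0), lo=1 mid=1 ⇒ [3, 2, 1, 5, 7, 8]
2<7: swap(1,1), lo=2 mid=2 ⇒ [3, 2, 1, 5, 7, 8]
1<7: swap(2,2), lo=3 mid=3 ⇒ [3, 2, 1, 5, 7, 8]
5<7: swap(3,3), lo=4 mid=4 ⇒ [3, 2, 1, 5, 7, 8]
7=7: mid=5
8>7: swap(5,5), hi=4 ⇒ [3, 2, 1, 5, 7, 8]
done. lo=4 hi=4; A=[3, 2, 1, 5, 7, 8]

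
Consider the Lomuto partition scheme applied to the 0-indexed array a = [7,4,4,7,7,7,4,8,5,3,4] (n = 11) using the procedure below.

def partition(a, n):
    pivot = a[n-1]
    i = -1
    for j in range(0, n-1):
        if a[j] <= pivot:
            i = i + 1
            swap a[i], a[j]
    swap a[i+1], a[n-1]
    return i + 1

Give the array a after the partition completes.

pivot=4, i=-1
j=0: 7>4, skip
j=1: 4≤4, i=0, swap(0,1) ⇒ [4,7,4,7,7,7,4,8,5,3,4]
j=2: 4≤4, i=1, swap(1,2) ⇒ [4,4,7,7,7,7,4,8,5,3,4]
j=3: 7>4, skip
j=4: 7>4, skip
j=5: 7>4, skip
j=6: 4≤4, i=2, swap(2,6) ⇒ [4,4,4,7,7,7,7,8,5,3,4]
j=7: 8>4, skip
j=8: 5>4, skip
j=9: 3≤4, i=3, swap(3,9) ⇒ [4,4,4,3,7,7,7,8,5,7,4]
swap(4,10) ⇒ [4,4,4,3,4,7,7,8,5,7,7]; return 4

[4,4,4,3,4,7,7,8,5,7,7]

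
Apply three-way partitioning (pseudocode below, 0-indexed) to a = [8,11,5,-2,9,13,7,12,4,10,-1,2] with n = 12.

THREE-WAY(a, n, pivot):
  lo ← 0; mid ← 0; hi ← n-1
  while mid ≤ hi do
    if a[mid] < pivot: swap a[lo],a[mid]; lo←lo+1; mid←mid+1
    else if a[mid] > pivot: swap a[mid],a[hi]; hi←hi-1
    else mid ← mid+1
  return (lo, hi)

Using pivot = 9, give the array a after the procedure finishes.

pivot = 9; lo=0, mid=0, hi=11
a[mid]=8<9: swap a[0],a[0]; lo=1,mid=1 → [8,11,5,-2,9,13,7,12,4,10,-1,2]
a[mid]=11>9: swap a[1],a[11]; hi=10 → [8,2,5,-2,9,13,7,12,4,10,-1,11]
a[mid]=2<9: swap a[1],a[1]; lo=2,mid=2 → [8,2,5,-2,9,13,7,12,4,10,-1,11]
a[mid]=5<9: swap a[2],a[2]; lo=3,mid=3 → [8,2,5,-2,9,13,7,12,4,10,-1,11]
a[mid]=-2<9: swap a[3],a[3]; lo=4,mid=4 → [8,2,5,-2,9,13,7,12,4,10,-1,11]
a[mid]=9=9: mid=5
a[mid]=13>9: swap a[5],a[10]; hi=9 → [8,2,5,-2,9,-1,7,12,4,10,13,11]
a[mid]=-1<9: swap a[4],a[5]; lo=5,mid=6 → [8,2,5,-2,-1,9,7,12,4,10,13,11]
a[mid]=7<9: swap a[5],a[6]; lo=6,mid=7 → [8,2,5,-2,-1,7,9,12,4,10,13,11]
a[mid]=12>9: swap a[7],a[9]; hi=8 → [8,2,5,-2,-1,7,9,10,4,12,13,11]
a[mid]=10>9: swap a[7],a[8]; hi=7 → [8,2,5,-2,-1,7,9,4,10,12,13,11]
a[mid]=4<9: swap a[6],a[7]; lo=7,mid=8 → [8,2,5,-2,-1,7,4,9,10,12,13,11]
end: lo=7, hi=7; a = [8,2,5,-2,-1,7,4,9,10,12,13,11]

[8,2,5,-2,-1,7,4,9,10,12,13,11]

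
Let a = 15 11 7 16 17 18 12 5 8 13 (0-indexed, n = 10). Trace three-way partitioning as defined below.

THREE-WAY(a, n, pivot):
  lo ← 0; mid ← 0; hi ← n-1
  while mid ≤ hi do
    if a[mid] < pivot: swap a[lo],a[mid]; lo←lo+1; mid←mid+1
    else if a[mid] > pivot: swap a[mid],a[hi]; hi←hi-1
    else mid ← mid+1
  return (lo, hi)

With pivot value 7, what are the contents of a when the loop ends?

5 7 16 17 18 12 11 8 13 15

pivot = 7; lo=0, mid=0, hi=9
a[mid]=15>7: swap a[0],a[9]; hi=8 → 13 11 7 16 17 18 12 5 8 15
a[mid]=13>7: swap a[0],a[8]; hi=7 → 8 11 7 16 17 18 12 5 13 15
a[mid]=8>7: swap a[0],a[7]; hi=6 → 5 11 7 16 17 18 12 8 13 15
a[mid]=5<7: swap a[0],a[0]; lo=1,mid=1 → 5 11 7 16 17 18 12 8 13 15
a[mid]=11>7: swap a[1],a[6]; hi=5 → 5 12 7 16 17 18 11 8 13 15
a[mid]=12>7: swap a[1],a[5]; hi=4 → 5 18 7 16 17 12 11 8 13 15
a[mid]=18>7: swap a[1],a[4]; hi=3 → 5 17 7 16 18 12 11 8 13 15
a[mid]=17>7: swap a[1],a[3]; hi=2 → 5 16 7 17 18 12 11 8 13 15
a[mid]=16>7: swap a[1],a[2]; hi=1 → 5 7 16 17 18 12 11 8 13 15
a[mid]=7=7: mid=2
end: lo=1, hi=1; a = 5 7 16 17 18 12 11 8 13 15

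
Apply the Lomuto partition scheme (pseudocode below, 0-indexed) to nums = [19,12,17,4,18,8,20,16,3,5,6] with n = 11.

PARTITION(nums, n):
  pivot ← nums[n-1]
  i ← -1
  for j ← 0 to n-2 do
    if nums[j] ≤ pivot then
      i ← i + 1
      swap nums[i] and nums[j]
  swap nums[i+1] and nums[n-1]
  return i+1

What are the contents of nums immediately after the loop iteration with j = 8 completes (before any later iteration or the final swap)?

pivot=6, i=-1
j=0: 19>6, skip
j=1: 12>6, skip
j=2: 17>6, skip
j=3: 4≤6, i=0, swap(0,3) ⇒ [4,12,17,19,18,8,20,16,3,5,6]
j=4: 18>6, skip
j=5: 8>6, skip
j=6: 20>6, skip
j=7: 16>6, skip
j=8: 3≤6, i=1, swap(1,8) ⇒ [4,3,17,19,18,8,20,16,12,5,6]
(after j=8) nums = [4,3,17,19,18,8,20,16,12,5,6]

[4,3,17,19,18,8,20,16,12,5,6]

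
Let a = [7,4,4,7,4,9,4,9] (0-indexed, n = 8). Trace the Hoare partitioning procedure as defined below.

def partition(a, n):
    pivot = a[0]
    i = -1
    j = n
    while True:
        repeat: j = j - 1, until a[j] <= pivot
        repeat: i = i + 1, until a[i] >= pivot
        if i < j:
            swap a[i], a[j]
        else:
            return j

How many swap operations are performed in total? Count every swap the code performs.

pivot = a[0] = 7; i = -1, j = 8
j→6 (a[6]=4≤7), i→0 (a[0]=7≥7); i<j, swap → [4,4,4,7,4,9,7,9]
j→4 (a[4]=4≤7), i→3 (a[3]=7≥7); i<j, swap → [4,4,4,4,7,9,7,9]
j→3, i→4; i≥j, return j=3. a = [4,4,4,4,7,9,7,9]

2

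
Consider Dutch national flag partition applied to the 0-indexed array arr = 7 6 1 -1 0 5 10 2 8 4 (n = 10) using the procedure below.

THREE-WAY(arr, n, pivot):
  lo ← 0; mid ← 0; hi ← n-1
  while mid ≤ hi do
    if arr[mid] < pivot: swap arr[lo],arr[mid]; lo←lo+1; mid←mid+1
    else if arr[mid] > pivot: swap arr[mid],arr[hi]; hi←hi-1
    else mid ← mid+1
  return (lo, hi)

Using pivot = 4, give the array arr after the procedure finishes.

2 1 -1 0 4 10 5 8 6 7

lo=0 mid=0 hi=9
7>4: swap(0,9), hi=8 ⇒ 4 6 1 -1 0 5 10 2 8 7
4=4: mid=1
6>4: swap(1,8), hi=7 ⇒ 4 8 1 -1 0 5 10 2 6 7
8>4: swap(1,7), hi=6 ⇒ 4 2 1 -1 0 5 10 8 6 7
2<4: swap(0,1), lo=1 mid=2 ⇒ 2 4 1 -1 0 5 10 8 6 7
1<4: swap(1,2), lo=2 mid=3 ⇒ 2 1 4 -1 0 5 10 8 6 7
-1<4: swap(2,3), lo=3 mid=4 ⇒ 2 1 -1 4 0 5 10 8 6 7
0<4: swap(3,4), lo=4 mid=5 ⇒ 2 1 -1 0 4 5 10 8 6 7
5>4: swap(5,6), hi=5 ⇒ 2 1 -1 0 4 10 5 8 6 7
10>4: swap(5,5), hi=4 ⇒ 2 1 -1 0 4 10 5 8 6 7
done. lo=4 hi=4; arr=2 1 -1 0 4 10 5 8 6 7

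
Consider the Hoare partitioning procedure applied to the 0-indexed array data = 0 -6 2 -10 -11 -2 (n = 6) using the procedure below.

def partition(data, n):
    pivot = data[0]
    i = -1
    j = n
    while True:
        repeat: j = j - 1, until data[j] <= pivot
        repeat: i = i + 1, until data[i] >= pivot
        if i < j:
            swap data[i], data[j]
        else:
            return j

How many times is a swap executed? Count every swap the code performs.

2

pivot = data[0] = 0; i = -1, j = 6
j→5 (data[5]=-2≤0), i→0 (data[0]=0≥0); i<j, swap → -2 -6 2 -10 -11 0
j→4 (data[4]=-11≤0), i→2 (data[2]=2≥0); i<j, swap → -2 -6 -11 -10 2 0
j→3, i→4; i≥j, return j=3. data = -2 -6 -11 -10 2 0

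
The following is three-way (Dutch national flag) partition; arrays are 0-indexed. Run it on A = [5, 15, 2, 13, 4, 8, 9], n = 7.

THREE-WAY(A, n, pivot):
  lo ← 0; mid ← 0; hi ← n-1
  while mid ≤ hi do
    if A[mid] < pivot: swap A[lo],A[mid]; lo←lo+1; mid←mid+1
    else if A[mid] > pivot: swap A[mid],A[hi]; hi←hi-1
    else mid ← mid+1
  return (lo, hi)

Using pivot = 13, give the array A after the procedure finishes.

[5, 9, 2, 4, 8, 13, 15]

pivot = 13; lo=0, mid=0, hi=6
A[mid]=5<13: swap A[0],A[0]; lo=1,mid=1 → [5, 15, 2, 13, 4, 8, 9]
A[mid]=15>13: swap A[1],A[6]; hi=5 → [5, 9, 2, 13, 4, 8, 15]
A[mid]=9<13: swap A[1],A[1]; lo=2,mid=2 → [5, 9, 2, 13, 4, 8, 15]
A[mid]=2<13: swap A[2],A[2]; lo=3,mid=3 → [5, 9, 2, 13, 4, 8, 15]
A[mid]=13=13: mid=4
A[mid]=4<13: swap A[3],A[4]; lo=4,mid=5 → [5, 9, 2, 4, 13, 8, 15]
A[mid]=8<13: swap A[4],A[5]; lo=5,mid=6 → [5, 9, 2, 4, 8, 13, 15]
end: lo=5, hi=5; A = [5, 9, 2, 4, 8, 13, 15]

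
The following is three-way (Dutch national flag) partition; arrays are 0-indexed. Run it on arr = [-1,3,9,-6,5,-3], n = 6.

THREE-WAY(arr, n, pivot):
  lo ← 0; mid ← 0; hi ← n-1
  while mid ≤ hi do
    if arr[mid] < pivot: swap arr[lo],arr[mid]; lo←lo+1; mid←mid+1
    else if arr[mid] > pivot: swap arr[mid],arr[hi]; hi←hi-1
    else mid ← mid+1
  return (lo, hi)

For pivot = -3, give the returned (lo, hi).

pivot = -3; lo=0, mid=0, hi=5
arr[mid]=-1>-3: swap arr[0],arr[5]; hi=4 → [-3,3,9,-6,5,-1]
arr[mid]=-3=-3: mid=1
arr[mid]=3>-3: swap arr[1],arr[4]; hi=3 → [-3,5,9,-6,3,-1]
arr[mid]=5>-3: swap arr[1],arr[3]; hi=2 → [-3,-6,9,5,3,-1]
arr[mid]=-6<-3: swap arr[0],arr[1]; lo=1,mid=2 → [-6,-3,9,5,3,-1]
arr[mid]=9>-3: swap arr[2],arr[2]; hi=1 → [-6,-3,9,5,3,-1]
end: lo=1, hi=1; arr = [-6,-3,9,5,3,-1]

(1, 1)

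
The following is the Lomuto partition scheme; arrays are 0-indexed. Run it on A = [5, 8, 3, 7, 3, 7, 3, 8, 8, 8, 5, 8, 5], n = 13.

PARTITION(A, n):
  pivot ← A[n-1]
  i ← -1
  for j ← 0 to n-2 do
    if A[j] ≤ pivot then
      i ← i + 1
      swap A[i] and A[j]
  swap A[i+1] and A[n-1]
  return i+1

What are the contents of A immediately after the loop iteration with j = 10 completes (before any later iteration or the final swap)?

pivot=5, i=-1
j=0: 5≤5, i=0, swap(0,0) ⇒ [5, 8, 3, 7, 3, 7, 3, 8, 8, 8, 5, 8, 5]
j=1: 8>5, skip
j=2: 3≤5, i=1, swap(1,2) ⇒ [5, 3, 8, 7, 3, 7, 3, 8, 8, 8, 5, 8, 5]
j=3: 7>5, skip
j=4: 3≤5, i=2, swap(2,4) ⇒ [5, 3, 3, 7, 8, 7, 3, 8, 8, 8, 5, 8, 5]
j=5: 7>5, skip
j=6: 3≤5, i=3, swap(3,6) ⇒ [5, 3, 3, 3, 8, 7, 7, 8, 8, 8, 5, 8, 5]
j=7: 8>5, skip
j=8: 8>5, skip
j=9: 8>5, skip
j=10: 5≤5, i=4, swap(4,10) ⇒ [5, 3, 3, 3, 5, 7, 7, 8, 8, 8, 8, 8, 5]
(after j=10) A = [5, 3, 3, 3, 5, 7, 7, 8, 8, 8, 8, 8, 5]

[5, 3, 3, 3, 5, 7, 7, 8, 8, 8, 8, 8, 5]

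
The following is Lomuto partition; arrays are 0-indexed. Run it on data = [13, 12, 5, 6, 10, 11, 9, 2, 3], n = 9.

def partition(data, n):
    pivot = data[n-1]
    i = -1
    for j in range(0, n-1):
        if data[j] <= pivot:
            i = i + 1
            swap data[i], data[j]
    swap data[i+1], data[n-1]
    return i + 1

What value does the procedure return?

pivot=3, i=-1
j=0: 13>3, skip
j=1: 12>3, skip
j=2: 5>3, skip
j=3: 6>3, skip
j=4: 10>3, skip
j=5: 11>3, skip
j=6: 9>3, skip
j=7: 2≤3, i=0, swap(0,7) ⇒ [2, 12, 5, 6, 10, 11, 9, 13, 3]
swap(1,8) ⇒ [2, 3, 5, 6, 10, 11, 9, 13, 12]; return 1

1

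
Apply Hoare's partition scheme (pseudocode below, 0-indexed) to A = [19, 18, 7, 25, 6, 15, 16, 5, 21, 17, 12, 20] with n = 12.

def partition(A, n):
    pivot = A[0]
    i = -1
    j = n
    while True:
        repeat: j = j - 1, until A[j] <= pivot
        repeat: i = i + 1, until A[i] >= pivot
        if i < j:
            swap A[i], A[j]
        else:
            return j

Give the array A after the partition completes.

[12, 18, 7, 17, 6, 15, 16, 5, 21, 25, 19, 20]

pivot = A[0] = 19; i = -1, j = 12
j→10 (A[10]=12≤19), i→0 (A[0]=19≥19); i<j, swap → [12, 18, 7, 25, 6, 15, 16, 5, 21, 17, 19, 20]
j→9 (A[9]=17≤19), i→3 (A[3]=25≥19); i<j, swap → [12, 18, 7, 17, 6, 15, 16, 5, 21, 25, 19, 20]
j→7, i→8; i≥j, return j=7. A = [12, 18, 7, 17, 6, 15, 16, 5, 21, 25, 19, 20]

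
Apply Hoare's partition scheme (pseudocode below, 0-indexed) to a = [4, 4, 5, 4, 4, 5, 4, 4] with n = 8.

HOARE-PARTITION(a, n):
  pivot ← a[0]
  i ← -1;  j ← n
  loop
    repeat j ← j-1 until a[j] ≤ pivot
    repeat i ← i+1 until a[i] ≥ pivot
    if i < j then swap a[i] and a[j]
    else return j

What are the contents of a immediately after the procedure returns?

pivot=4
j stops at 7 (4), i stops at 0 (4); swap ⇒ [4, 4, 5, 4, 4, 5, 4, 4]
j stops at 6 (4), i stops at 1 (4); swap ⇒ [4, 4, 5, 4, 4, 5, 4, 4]
j stops at 4 (4), i stops at 2 (5); swap ⇒ [4, 4, 4, 4, 5, 5, 4, 4]
j stops at 3, i stops at 3; i≥j ⇒ return 3. a=[4, 4, 4, 4, 5, 5, 4, 4]

[4, 4, 4, 4, 5, 5, 4, 4]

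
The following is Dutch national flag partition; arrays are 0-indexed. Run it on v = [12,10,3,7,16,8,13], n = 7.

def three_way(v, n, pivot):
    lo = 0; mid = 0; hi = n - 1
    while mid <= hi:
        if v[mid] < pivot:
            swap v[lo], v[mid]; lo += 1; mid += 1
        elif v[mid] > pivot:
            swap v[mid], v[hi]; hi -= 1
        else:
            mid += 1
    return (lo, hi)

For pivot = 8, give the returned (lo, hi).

pivot = 8; lo=0, mid=0, hi=6
v[mid]=12>8: swap v[0],v[6]; hi=5 → [13,10,3,7,16,8,12]
v[mid]=13>8: swap v[0],v[5]; hi=4 → [8,10,3,7,16,13,12]
v[mid]=8=8: mid=1
v[mid]=10>8: swap v[1],v[4]; hi=3 → [8,16,3,7,10,13,12]
v[mid]=16>8: swap v[1],v[3]; hi=2 → [8,7,3,16,10,13,12]
v[mid]=7<8: swap v[0],v[1]; lo=1,mid=2 → [7,8,3,16,10,13,12]
v[mid]=3<8: swap v[1],v[2]; lo=2,mid=3 → [7,3,8,16,10,13,12]
end: lo=2, hi=2; v = [7,3,8,16,10,13,12]

(2, 2)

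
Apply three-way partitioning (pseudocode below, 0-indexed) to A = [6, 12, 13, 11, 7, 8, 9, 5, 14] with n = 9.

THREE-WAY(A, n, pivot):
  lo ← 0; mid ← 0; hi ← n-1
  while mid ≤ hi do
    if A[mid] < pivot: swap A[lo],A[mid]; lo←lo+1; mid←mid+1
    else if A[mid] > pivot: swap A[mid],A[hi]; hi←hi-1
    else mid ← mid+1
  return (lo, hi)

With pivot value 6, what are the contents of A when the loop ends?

pivot = 6; lo=0, mid=0, hi=8
A[mid]=6=6: mid=1
A[mid]=12>6: swap A[1],A[8]; hi=7 → [6, 14, 13, 11, 7, 8, 9, 5, 12]
A[mid]=14>6: swap A[1],A[7]; hi=6 → [6, 5, 13, 11, 7, 8, 9, 14, 12]
A[mid]=5<6: swap A[0],A[1]; lo=1,mid=2 → [5, 6, 13, 11, 7, 8, 9, 14, 12]
A[mid]=13>6: swap A[2],A[6]; hi=5 → [5, 6, 9, 11, 7, 8, 13, 14, 12]
A[mid]=9>6: swap A[2],A[5]; hi=4 → [5, 6, 8, 11, 7, 9, 13, 14, 12]
A[mid]=8>6: swap A[2],A[4]; hi=3 → [5, 6, 7, 11, 8, 9, 13, 14, 12]
A[mid]=7>6: swap A[2],A[3]; hi=2 → [5, 6, 11, 7, 8, 9, 13, 14, 12]
A[mid]=11>6: swap A[2],A[2]; hi=1 → [5, 6, 11, 7, 8, 9, 13, 14, 12]
end: lo=1, hi=1; A = [5, 6, 11, 7, 8, 9, 13, 14, 12]

[5, 6, 11, 7, 8, 9, 13, 14, 12]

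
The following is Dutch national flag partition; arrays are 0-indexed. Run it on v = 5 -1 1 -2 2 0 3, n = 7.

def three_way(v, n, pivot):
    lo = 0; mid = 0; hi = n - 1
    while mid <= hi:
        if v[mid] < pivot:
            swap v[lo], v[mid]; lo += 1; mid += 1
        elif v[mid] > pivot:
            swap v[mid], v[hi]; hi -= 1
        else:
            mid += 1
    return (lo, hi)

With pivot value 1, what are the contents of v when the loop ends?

pivot = 1; lo=0, mid=0, hi=6
v[mid]=5>1: swap v[0],v[6]; hi=5 → 3 -1 1 -2 2 0 5
v[mid]=3>1: swap v[0],v[5]; hi=4 → 0 -1 1 -2 2 3 5
v[mid]=0<1: swap v[0],v[0]; lo=1,mid=1 → 0 -1 1 -2 2 3 5
v[mid]=-1<1: swap v[1],v[1]; lo=2,mid=2 → 0 -1 1 -2 2 3 5
v[mid]=1=1: mid=3
v[mid]=-2<1: swap v[2],v[3]; lo=3,mid=4 → 0 -1 -2 1 2 3 5
v[mid]=2>1: swap v[4],v[4]; hi=3 → 0 -1 -2 1 2 3 5
end: lo=3, hi=3; v = 0 -1 -2 1 2 3 5

0 -1 -2 1 2 3 5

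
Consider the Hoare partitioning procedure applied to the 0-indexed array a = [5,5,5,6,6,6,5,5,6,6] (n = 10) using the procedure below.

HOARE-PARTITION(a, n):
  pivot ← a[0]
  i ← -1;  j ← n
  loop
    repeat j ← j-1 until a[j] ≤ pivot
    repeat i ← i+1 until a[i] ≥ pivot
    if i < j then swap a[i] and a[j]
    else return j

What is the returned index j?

2

pivot = a[0] = 5; i = -1, j = 10
j→7 (a[7]=5≤5), i→0 (a[0]=5≥5); i<j, swap → [5,5,5,6,6,6,5,5,6,6]
j→6 (a[6]=5≤5), i→1 (a[1]=5≥5); i<j, swap → [5,5,5,6,6,6,5,5,6,6]
j→2, i→2; i≥j, return j=2. a = [5,5,5,6,6,6,5,5,6,6]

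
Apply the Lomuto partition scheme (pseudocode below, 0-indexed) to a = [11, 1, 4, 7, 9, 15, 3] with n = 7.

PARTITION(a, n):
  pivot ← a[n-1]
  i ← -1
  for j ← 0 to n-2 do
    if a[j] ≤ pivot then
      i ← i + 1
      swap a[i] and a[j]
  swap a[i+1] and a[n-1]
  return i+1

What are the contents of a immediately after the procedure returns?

[1, 3, 4, 7, 9, 15, 11]

pivot=3, i=-1
j=0: 11>3, skip
j=1: 1≤3, i=0, swap(0,1) ⇒ [1, 11, 4, 7, 9, 15, 3]
j=2: 4>3, skip
j=3: 7>3, skip
j=4: 9>3, skip
j=5: 15>3, skip
swap(1,6) ⇒ [1, 3, 4, 7, 9, 15, 11]; return 1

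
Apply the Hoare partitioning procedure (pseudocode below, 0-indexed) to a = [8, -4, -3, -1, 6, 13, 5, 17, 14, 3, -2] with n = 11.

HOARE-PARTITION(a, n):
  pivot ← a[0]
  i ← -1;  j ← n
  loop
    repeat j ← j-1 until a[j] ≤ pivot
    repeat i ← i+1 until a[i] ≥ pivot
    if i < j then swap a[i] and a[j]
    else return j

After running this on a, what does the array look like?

pivot = a[0] = 8; i = -1, j = 11
j→10 (a[10]=-2≤8), i→0 (a[0]=8≥8); i<j, swap → [-2, -4, -3, -1, 6, 13, 5, 17, 14, 3, 8]
j→9 (a[9]=3≤8), i→5 (a[5]=13≥8); i<j, swap → [-2, -4, -3, -1, 6, 3, 5, 17, 14, 13, 8]
j→6, i→7; i≥j, return j=6. a = [-2, -4, -3, -1, 6, 3, 5, 17, 14, 13, 8]

[-2, -4, -3, -1, 6, 3, 5, 17, 14, 13, 8]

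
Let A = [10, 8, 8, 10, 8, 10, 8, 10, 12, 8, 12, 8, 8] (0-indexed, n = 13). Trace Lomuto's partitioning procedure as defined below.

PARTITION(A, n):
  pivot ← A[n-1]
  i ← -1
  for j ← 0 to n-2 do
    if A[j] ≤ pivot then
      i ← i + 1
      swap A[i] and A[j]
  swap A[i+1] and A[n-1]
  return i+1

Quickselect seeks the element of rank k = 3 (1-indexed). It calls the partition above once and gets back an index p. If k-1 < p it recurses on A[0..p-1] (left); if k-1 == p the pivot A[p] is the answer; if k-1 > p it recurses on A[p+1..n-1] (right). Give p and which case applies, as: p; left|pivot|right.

6; left

pivot=8, i=-1
j=0: 10>8, skip
j=1: 8≤8, i=0, swap(0,1) ⇒ [8, 10, 8, 10, 8, 10, 8, 10, 12, 8, 12, 8, 8]
j=2: 8≤8, i=1, swap(1,2) ⇒ [8, 8, 10, 10, 8, 10, 8, 10, 12, 8, 12, 8, 8]
j=3: 10>8, skip
j=4: 8≤8, i=2, swap(2,4) ⇒ [8, 8, 8, 10, 10, 10, 8, 10, 12, 8, 12, 8, 8]
j=5: 10>8, skip
j=6: 8≤8, i=3, swap(3,6) ⇒ [8, 8, 8, 8, 10, 10, 10, 10, 12, 8, 12, 8, 8]
j=7: 10>8, skip
j=8: 12>8, skip
j=9: 8≤8, i=4, swap(4,9) ⇒ [8, 8, 8, 8, 8, 10, 10, 10, 12, 10, 12, 8, 8]
j=10: 12>8, skip
j=11: 8≤8, i=5, swap(5,11) ⇒ [8, 8, 8, 8, 8, 8, 10, 10, 12, 10, 12, 10, 8]
swap(6,12) ⇒ [8, 8, 8, 8, 8, 8, 8, 10, 12, 10, 12, 10, 10]; return 6
p = 6; k-1 = 2 < 6 ⇒ left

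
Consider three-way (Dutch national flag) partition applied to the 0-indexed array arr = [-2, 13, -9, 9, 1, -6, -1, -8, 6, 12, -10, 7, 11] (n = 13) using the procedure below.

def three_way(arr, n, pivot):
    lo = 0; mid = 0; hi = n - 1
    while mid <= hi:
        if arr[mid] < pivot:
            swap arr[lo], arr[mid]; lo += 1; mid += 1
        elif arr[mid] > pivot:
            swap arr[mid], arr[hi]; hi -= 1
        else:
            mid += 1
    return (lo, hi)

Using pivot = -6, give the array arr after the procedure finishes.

[-10, -8, -9, -6, 1, -1, 9, 6, 12, 13, 7, 11, -2]

pivot = -6; lo=0, mid=0, hi=12
arr[mid]=-2>-6: swap arr[0],arr[12]; hi=11 → [11, 13, -9, 9, 1, -6, -1, -8, 6, 12, -10, 7, -2]
arr[mid]=11>-6: swap arr[0],arr[11]; hi=10 → [7, 13, -9, 9, 1, -6, -1, -8, 6, 12, -10, 11, -2]
arr[mid]=7>-6: swap arr[0],arr[10]; hi=9 → [-10, 13, -9, 9, 1, -6, -1, -8, 6, 12, 7, 11, -2]
arr[mid]=-10<-6: swap arr[0],arr[0]; lo=1,mid=1 → [-10, 13, -9, 9, 1, -6, -1, -8, 6, 12, 7, 11, -2]
arr[mid]=13>-6: swap arr[1],arr[9]; hi=8 → [-10, 12, -9, 9, 1, -6, -1, -8, 6, 13, 7, 11, -2]
arr[mid]=12>-6: swap arr[1],arr[8]; hi=7 → [-10, 6, -9, 9, 1, -6, -1, -8, 12, 13, 7, 11, -2]
arr[mid]=6>-6: swap arr[1],arr[7]; hi=6 → [-10, -8, -9, 9, 1, -6, -1, 6, 12, 13, 7, 11, -2]
arr[mid]=-8<-6: swap arr[1],arr[1]; lo=2,mid=2 → [-10, -8, -9, 9, 1, -6, -1, 6, 12, 13, 7, 11, -2]
arr[mid]=-9<-6: swap arr[2],arr[2]; lo=3,mid=3 → [-10, -8, -9, 9, 1, -6, -1, 6, 12, 13, 7, 11, -2]
arr[mid]=9>-6: swap arr[3],arr[6]; hi=5 → [-10, -8, -9, -1, 1, -6, 9, 6, 12, 13, 7, 11, -2]
arr[mid]=-1>-6: swap arr[3],arr[5]; hi=4 → [-10, -8, -9, -6, 1, -1, 9, 6, 12, 13, 7, 11, -2]
arr[mid]=-6=-6: mid=4
arr[mid]=1>-6: swap arr[4],arr[4]; hi=3 → [-10, -8, -9, -6, 1, -1, 9, 6, 12, 13, 7, 11, -2]
end: lo=3, hi=3; arr = [-10, -8, -9, -6, 1, -1, 9, 6, 12, 13, 7, 11, -2]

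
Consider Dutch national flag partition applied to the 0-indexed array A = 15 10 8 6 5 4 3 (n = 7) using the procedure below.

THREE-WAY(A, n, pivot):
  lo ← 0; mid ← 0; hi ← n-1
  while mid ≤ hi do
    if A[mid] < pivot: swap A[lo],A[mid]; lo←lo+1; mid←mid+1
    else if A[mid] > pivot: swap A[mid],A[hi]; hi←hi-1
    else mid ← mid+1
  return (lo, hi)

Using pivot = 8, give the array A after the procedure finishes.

3 4 6 5 8 10 15

pivot = 8; lo=0, mid=0, hi=6
A[mid]=15>8: swap A[0],A[6]; hi=5 → 3 10 8 6 5 4 15
A[mid]=3<8: swap A[0],A[0]; lo=1,mid=1 → 3 10 8 6 5 4 15
A[mid]=10>8: swap A[1],A[5]; hi=4 → 3 4 8 6 5 10 15
A[mid]=4<8: swap A[1],A[1]; lo=2,mid=2 → 3 4 8 6 5 10 15
A[mid]=8=8: mid=3
A[mid]=6<8: swap A[2],A[3]; lo=3,mid=4 → 3 4 6 8 5 10 15
A[mid]=5<8: swap A[3],A[4]; lo=4,mid=5 → 3 4 6 5 8 10 15
end: lo=4, hi=4; A = 3 4 6 5 8 10 15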